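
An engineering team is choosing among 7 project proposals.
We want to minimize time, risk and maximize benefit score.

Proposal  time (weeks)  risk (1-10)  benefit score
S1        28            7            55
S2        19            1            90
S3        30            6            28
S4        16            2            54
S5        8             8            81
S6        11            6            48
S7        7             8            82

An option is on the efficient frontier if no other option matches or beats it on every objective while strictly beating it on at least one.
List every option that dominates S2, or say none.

S1: worse on time (28 vs 19).
S3: worse on time (30 vs 19).
S4: worse on risk (2 vs 1).
S5: worse on risk (8 vs 1).
S6: worse on risk (6 vs 1).
S7: worse on risk (8 vs 1).
No option dominates S2.

none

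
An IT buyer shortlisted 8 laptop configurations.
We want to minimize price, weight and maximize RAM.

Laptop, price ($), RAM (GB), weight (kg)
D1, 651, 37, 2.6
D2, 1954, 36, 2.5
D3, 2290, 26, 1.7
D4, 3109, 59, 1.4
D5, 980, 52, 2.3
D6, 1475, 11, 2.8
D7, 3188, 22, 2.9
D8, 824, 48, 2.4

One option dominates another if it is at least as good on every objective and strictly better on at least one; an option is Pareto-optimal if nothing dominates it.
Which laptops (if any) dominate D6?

D1, D5, D8

D1: price 651≤1475, RAM 37≥11, weight 2.6≤2.8 — dominates D6.
D5: price 980≤1475, RAM 52≥11, weight 2.3≤2.8 — dominates D6.
D8: price 824≤1475, RAM 48≥11, weight 2.4≤2.8 — dominates D6.
Others (D2, D3, D4, D7) are each worse than D6 on at least one objective.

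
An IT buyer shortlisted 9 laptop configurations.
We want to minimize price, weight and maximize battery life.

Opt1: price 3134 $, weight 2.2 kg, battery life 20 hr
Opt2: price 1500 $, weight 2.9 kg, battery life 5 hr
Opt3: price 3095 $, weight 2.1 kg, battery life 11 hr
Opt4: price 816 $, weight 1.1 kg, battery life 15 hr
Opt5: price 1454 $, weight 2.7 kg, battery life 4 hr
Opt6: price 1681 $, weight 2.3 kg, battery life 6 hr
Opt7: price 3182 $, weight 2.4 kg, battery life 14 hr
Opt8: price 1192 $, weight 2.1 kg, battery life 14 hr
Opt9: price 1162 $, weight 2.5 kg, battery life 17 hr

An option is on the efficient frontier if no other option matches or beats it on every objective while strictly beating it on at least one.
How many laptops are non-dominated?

Opt1: not dominated (best battery life).
Opt2: dominated by Opt4 (price 816≤1500, weight 1.1≤2.9, battery life 15≥5).
Opt3: dominated by Opt4 (price 816≤3095, weight 1.1≤2.1, battery life 15≥11).
Opt4: not dominated (best price).
Opt5: dominated by Opt4 (price 816≤1454, weight 1.1≤2.7, battery life 15≥4).
Opt6: dominated by Opt4 (price 816≤1681, weight 1.1≤2.3, battery life 15≥6).
Opt7: dominated by Opt1 (price 3134≤3182, weight 2.2≤2.4, battery life 20≥14).
Opt8: dominated by Opt4 (price 816≤1192, weight 1.1≤2.1, battery life 15≥14).
Opt9: not dominated.
Pareto-optimal: Opt1, Opt4, Opt9 → 3.

3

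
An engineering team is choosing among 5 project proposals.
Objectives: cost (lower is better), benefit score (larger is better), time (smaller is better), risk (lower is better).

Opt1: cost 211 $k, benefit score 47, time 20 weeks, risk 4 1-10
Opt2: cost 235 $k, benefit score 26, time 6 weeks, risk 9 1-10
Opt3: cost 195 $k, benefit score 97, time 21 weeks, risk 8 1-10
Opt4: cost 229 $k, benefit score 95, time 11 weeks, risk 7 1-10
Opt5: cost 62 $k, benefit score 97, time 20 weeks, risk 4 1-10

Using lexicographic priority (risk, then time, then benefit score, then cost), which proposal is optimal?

First minimize risk: best is 4, kept {Opt1, Opt5}.
Then minimize time: best is 20, kept {Opt1, Opt5}.
Then maximize benefit score: best is 97, kept {Opt5}.

Opt5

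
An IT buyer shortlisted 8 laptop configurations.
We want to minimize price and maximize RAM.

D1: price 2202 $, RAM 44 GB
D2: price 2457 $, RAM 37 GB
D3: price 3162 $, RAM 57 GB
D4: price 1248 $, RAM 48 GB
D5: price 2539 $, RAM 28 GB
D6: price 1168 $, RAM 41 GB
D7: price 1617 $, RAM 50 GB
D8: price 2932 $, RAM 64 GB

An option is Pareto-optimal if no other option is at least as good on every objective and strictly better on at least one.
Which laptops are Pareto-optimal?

D4, D6, D7, D8

D1: dominated by D4 (price 1248≤2202, RAM 48≥44).
D2: dominated by D1 (price 2202≤2457, RAM 44≥37).
D3: dominated by D8 (price 2932≤3162, RAM 64≥57).
D4: not dominated.
D5: dominated by D1 (price 2202≤2539, RAM 44≥28).
D6: not dominated (best price).
D7: not dominated.
D8: not dominated (best RAM).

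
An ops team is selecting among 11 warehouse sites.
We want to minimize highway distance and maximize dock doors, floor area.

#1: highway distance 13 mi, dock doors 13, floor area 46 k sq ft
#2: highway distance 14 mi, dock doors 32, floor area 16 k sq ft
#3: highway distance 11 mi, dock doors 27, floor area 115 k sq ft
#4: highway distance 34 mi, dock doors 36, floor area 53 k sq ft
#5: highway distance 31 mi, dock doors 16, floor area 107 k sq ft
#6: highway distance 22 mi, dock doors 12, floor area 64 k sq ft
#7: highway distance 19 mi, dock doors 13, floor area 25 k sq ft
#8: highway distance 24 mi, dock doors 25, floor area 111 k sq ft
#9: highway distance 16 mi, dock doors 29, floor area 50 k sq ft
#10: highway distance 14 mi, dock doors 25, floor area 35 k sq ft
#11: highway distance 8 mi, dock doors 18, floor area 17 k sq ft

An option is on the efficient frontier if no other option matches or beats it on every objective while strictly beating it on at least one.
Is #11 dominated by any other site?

No

#1: worse on highway distance (13 vs 8).
#2: worse on highway distance (14 vs 8).
#3: worse on highway distance (11 vs 8).
#4: worse on highway distance (34 vs 8).
#5: worse on highway distance (31 vs 8).
#6: worse on highway distance (22 vs 8).
#7: worse on highway distance (19 vs 8).
#8: worse on highway distance (24 vs 8).
#9: worse on highway distance (16 vs 8).
#10: worse on highway distance (14 vs 8).
No option is at least as good as #11 on every objective and strictly better on one.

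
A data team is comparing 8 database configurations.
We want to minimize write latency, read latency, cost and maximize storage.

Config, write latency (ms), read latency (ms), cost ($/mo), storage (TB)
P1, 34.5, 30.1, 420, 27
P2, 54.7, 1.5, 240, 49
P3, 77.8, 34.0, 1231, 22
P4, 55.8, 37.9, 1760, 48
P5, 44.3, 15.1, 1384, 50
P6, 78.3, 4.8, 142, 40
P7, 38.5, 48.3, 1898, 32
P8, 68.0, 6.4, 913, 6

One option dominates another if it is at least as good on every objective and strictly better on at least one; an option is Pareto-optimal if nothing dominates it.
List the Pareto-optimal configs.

P1: not dominated (best write latency).
P2: not dominated (best read latency).
P3: dominated by P1 (write latency 34.5≤77.8, read latency 30.1≤34.0, cost 420≤1231, storage 27≥22).
P4: dominated by P2 (write latency 54.7≤55.8, read latency 1.5≤37.9, cost 240≤1760, storage 49≥48).
P5: not dominated (best storage).
P6: not dominated (best cost).
P7: not dominated.
P8: dominated by P2 (write latency 54.7≤68.0, read latency 1.5≤6.4, cost 240≤913, storage 49≥6).

P1, P2, P5, P6, P7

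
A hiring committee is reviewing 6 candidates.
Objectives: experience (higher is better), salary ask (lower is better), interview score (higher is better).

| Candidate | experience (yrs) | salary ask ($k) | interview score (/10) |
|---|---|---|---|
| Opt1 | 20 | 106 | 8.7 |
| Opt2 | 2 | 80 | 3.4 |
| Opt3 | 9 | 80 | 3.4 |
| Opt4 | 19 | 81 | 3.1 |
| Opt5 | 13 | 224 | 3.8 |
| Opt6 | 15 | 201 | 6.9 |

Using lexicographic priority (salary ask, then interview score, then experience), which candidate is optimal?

First minimize salary ask: best is 80, kept {Opt2, Opt3}.
Then maximize interview score: best is 3.4, kept {Opt2, Opt3}.
Then maximize experience: best is 9, kept {Opt3}.

Opt3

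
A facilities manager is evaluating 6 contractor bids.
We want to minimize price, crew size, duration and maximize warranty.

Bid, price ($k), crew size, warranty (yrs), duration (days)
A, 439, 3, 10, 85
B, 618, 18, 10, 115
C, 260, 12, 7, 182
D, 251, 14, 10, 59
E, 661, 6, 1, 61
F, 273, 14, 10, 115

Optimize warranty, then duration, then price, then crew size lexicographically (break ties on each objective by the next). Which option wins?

First maximize warranty: best is 10, kept {A, B, D, F}.
Then minimize duration: best is 59, kept {D}.

D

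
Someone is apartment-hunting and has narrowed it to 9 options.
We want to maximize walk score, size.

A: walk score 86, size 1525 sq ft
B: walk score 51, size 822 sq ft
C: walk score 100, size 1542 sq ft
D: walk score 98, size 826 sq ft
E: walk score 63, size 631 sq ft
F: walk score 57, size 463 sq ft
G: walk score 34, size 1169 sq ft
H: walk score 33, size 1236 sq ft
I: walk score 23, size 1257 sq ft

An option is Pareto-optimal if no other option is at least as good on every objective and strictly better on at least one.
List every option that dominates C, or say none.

none

A: worse on walk score (86 vs 100).
B: worse on walk score (51 vs 100).
D: worse on walk score (98 vs 100).
E: worse on walk score (63 vs 100).
F: worse on walk score (57 vs 100).
G: worse on walk score (34 vs 100).
H: worse on walk score (33 vs 100).
I: worse on walk score (23 vs 100).
No option dominates C.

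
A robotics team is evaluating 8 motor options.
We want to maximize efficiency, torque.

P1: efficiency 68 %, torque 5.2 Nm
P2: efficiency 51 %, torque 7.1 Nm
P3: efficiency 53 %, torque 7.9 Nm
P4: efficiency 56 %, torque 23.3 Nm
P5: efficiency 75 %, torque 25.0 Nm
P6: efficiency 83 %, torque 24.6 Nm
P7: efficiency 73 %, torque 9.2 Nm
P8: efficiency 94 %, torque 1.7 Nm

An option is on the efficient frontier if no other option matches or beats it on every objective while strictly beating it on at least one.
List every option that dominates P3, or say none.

P4: efficiency 56≥53, torque 23.3≥7.9 — dominates P3.
P5: efficiency 75≥53, torque 25.0≥7.9 — dominates P3.
P6: efficiency 83≥53, torque 24.6≥7.9 — dominates P3.
P7: efficiency 73≥53, torque 9.2≥7.9 — dominates P3.
Others (P1, P2, P8) are each worse than P3 on at least one objective.

P4, P5, P6, P7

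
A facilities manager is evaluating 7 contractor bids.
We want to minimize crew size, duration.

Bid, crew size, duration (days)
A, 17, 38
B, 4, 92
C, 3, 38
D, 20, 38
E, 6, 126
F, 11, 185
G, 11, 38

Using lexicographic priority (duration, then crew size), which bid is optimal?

First minimize duration: best is 38, kept {A, C, D, G}.
Then minimize crew size: best is 3, kept {C}.

C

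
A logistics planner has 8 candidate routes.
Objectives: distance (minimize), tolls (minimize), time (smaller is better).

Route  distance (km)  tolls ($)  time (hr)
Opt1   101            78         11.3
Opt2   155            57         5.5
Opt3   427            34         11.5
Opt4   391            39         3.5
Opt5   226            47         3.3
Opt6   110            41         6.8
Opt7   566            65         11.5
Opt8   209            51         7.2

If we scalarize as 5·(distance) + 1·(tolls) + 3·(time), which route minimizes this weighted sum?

Opt1: 5·101 + 1·78 + 3·11.3 = 616.9
Opt2: 5·155 + 1·57 + 3·5.5 = 848.5
Opt3: 5·427 + 1·34 + 3·11.5 = 2203.5
Opt4: 5·391 + 1·39 + 3·3.5 = 2004.5
Opt5: 5·226 + 1·47 + 3·3.3 = 1186.9
Opt6: 5·110 + 1·41 + 3·6.8 = 611.4
Opt7: 5·566 + 1·65 + 3·11.5 = 2929.5
Opt8: 5·209 + 1·51 + 3·7.2 = 1117.6
Lowest: Opt6 at 611.4.

Opt6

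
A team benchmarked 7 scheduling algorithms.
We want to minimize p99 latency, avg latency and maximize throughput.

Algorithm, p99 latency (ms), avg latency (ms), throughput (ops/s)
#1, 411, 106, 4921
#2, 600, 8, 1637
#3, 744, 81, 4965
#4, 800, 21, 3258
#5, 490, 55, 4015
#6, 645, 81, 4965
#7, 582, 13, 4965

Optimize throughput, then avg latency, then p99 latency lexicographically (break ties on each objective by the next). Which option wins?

First maximize throughput: best is 4965, kept {#3, #6, #7}.
Then minimize avg latency: best is 13, kept {#7}.

#7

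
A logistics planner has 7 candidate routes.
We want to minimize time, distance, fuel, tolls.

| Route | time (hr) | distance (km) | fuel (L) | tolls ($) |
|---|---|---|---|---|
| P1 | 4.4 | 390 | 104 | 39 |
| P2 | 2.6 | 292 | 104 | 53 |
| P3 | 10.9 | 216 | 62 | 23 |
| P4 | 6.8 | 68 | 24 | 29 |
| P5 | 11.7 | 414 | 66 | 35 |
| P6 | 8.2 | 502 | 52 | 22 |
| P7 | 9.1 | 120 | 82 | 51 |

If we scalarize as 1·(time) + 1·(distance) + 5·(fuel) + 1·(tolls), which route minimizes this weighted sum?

P1: 1·4.4 + 1·390 + 5·104 + 1·39 = 953.4
P2: 1·2.6 + 1·292 + 5·104 + 1·53 = 867.6
P3: 1·10.9 + 1·216 + 5·62 + 1·23 = 559.9
P4: 1·6.8 + 1·68 + 5·24 + 1·29 = 223.8
P5: 1·11.7 + 1·414 + 5·66 + 1·35 = 790.7
P6: 1·8.2 + 1·502 + 5·52 + 1·22 = 792.2
P7: 1·9.1 + 1·120 + 5·82 + 1·51 = 590.1
Lowest: P4 at 223.8.

P4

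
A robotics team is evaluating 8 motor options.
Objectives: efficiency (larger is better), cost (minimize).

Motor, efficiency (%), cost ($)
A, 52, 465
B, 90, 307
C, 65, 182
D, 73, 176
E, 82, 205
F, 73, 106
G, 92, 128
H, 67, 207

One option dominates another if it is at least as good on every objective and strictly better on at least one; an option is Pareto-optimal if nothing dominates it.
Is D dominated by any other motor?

Yes

F vs D: efficiency 73≥73, cost 106≤176 — F is at least as good on every objective and strictly better on at least one, so F dominates D.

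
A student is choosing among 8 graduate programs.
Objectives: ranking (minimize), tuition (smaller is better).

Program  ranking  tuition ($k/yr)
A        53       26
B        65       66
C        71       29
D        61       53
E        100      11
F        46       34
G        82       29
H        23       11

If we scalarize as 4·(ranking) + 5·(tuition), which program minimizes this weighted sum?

H

A: 4·53 + 5·26 = 342
B: 4·65 + 5·66 = 590
C: 4·71 + 5·29 = 429
D: 4·61 + 5·53 = 509
E: 4·100 + 5·11 = 455
F: 4·46 + 5·34 = 354
G: 4·82 + 5·29 = 473
H: 4·23 + 5·11 = 147
Lowest: H at 147.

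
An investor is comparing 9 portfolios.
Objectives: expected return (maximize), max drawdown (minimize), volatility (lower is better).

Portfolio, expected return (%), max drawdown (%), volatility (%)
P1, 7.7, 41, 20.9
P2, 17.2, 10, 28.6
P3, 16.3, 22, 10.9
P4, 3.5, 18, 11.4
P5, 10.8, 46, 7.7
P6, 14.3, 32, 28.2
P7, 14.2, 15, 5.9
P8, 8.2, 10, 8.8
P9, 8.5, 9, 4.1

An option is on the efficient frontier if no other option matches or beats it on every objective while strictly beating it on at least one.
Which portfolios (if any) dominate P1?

P3, P7, P8, P9

P3: expected return 16.3≥7.7, max drawdown 22≤41, volatility 10.9≤20.9 — dominates P1.
P7: expected return 14.2≥7.7, max drawdown 15≤41, volatility 5.9≤20.9 — dominates P1.
P8: expected return 8.2≥7.7, max drawdown 10≤41, volatility 8.8≤20.9 — dominates P1.
P9: expected return 8.5≥7.7, max drawdown 9≤41, volatility 4.1≤20.9 — dominates P1.
Others (P2, P4, P5, P6) are each worse than P1 on at least one objective.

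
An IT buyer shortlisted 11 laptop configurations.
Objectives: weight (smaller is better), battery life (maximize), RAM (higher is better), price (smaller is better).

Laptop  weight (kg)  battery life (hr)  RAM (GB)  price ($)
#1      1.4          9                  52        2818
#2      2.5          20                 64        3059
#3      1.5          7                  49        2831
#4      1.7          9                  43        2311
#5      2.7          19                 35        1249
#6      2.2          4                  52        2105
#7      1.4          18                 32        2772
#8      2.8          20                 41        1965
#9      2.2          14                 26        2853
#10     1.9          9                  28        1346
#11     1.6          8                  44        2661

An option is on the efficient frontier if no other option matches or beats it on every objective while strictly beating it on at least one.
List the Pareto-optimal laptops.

#1, #2, #4, #5, #6, #7, #8, #10, #11

#1: not dominated.
#2: not dominated (best RAM).
#3: dominated by #1 (weight 1.4≤1.5, battery life 9≥7, RAM 52≥49, price 2818≤2831).
#4: not dominated.
#5: not dominated (best price).
#6: not dominated.
#7: not dominated.
#8: not dominated.
#9: dominated by #7 (weight 1.4≤2.2, battery life 18≥14, RAM 32≥26, price 2772≤2853).
#10: not dominated.
#11: not dominated.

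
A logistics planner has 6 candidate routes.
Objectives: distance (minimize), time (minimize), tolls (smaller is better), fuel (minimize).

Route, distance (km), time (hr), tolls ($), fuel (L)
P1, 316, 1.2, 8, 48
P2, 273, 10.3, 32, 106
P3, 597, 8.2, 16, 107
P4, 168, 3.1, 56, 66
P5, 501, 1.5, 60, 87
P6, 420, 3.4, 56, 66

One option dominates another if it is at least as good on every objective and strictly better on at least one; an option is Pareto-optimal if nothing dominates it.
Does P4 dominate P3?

P4 vs P3: P4 is worse on tolls (56 vs 16), so it does not dominate P3.

No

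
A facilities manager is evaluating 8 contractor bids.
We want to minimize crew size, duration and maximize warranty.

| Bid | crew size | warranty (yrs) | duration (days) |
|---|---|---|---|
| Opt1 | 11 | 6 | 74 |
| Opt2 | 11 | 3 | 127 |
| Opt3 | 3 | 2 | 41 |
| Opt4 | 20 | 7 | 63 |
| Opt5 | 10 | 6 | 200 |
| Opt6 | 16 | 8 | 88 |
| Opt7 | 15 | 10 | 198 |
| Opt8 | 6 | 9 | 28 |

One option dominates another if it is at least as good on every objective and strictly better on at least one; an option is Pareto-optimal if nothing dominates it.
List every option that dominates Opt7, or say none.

none

Opt1: worse on warranty (6 vs 10).
Opt2: worse on warranty (3 vs 10).
Opt3: worse on warranty (2 vs 10).
Opt4: worse on crew size (20 vs 15).
Opt5: worse on warranty (6 vs 10).
Opt6: worse on crew size (16 vs 15).
Opt8: worse on warranty (9 vs 10).
No option dominates Opt7.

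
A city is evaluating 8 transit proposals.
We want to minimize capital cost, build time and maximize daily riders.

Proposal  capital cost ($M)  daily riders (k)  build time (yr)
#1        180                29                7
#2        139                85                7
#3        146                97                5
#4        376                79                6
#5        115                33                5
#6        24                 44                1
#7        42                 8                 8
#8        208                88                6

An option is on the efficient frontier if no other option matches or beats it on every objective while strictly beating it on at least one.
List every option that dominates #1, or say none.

#2, #3, #5, #6

#2: capital cost 139≤180, daily riders 85≥29, build time 7≤7 — dominates #1.
#3: capital cost 146≤180, daily riders 97≥29, build time 5≤7 — dominates #1.
#5: capital cost 115≤180, daily riders 33≥29, build time 5≤7 — dominates #1.
#6: capital cost 24≤180, daily riders 44≥29, build time 1≤7 — dominates #1.
Others (#4, #7, #8) are each worse than #1 on at least one objective.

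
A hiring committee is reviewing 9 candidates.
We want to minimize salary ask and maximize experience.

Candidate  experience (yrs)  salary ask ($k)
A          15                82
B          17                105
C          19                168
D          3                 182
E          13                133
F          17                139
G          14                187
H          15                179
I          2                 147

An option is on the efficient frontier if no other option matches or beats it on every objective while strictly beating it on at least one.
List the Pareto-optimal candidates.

A: not dominated (best salary ask).
B: not dominated.
C: not dominated (best experience).
D: dominated by A (experience 15≥3, salary ask 82≤182).
E: dominated by A (experience 15≥13, salary ask 82≤133).
F: dominated by B (experience 17≥17, salary ask 105≤139).
G: dominated by A (experience 15≥14, salary ask 82≤187).
H: dominated by A (experience 15≥15, salary ask 82≤179).
I: dominated by A (experience 15≥2, salary ask 82≤147).

A, B, C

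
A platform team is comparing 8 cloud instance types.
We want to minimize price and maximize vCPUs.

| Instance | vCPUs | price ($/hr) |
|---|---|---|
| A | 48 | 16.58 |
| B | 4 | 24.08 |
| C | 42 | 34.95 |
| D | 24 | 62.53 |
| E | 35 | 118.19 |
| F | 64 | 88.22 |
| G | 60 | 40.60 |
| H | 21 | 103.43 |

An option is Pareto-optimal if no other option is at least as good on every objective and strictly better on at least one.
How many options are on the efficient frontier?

3

A: not dominated (best price).
B: dominated by A (vCPUs 48≥4, price 16.58≤24.08).
C: dominated by A (vCPUs 48≥42, price 16.58≤34.95).
D: dominated by A (vCPUs 48≥24, price 16.58≤62.53).
E: dominated by A (vCPUs 48≥35, price 16.58≤118.19).
F: not dominated (best vCPUs).
G: not dominated.
H: dominated by A (vCPUs 48≥21, price 16.58≤103.43).
Pareto-optimal: A, F, G → 3.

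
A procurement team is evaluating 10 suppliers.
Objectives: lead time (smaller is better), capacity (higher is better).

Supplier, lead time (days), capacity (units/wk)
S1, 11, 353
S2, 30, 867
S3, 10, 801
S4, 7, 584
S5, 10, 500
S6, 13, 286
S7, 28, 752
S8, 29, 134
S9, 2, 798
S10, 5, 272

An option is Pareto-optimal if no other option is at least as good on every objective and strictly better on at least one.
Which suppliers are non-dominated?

S2, S3, S9

S1: dominated by S3 (lead time 10≤11, capacity 801≥353).
S2: not dominated (best capacity).
S3: not dominated.
S4: dominated by S9 (lead time 2≤7, capacity 798≥584).
S5: dominated by S3 (lead time 10≤10, capacity 801≥500).
S6: dominated by S1 (lead time 11≤13, capacity 353≥286).
S7: dominated by S3 (lead time 10≤28, capacity 801≥752).
S8: dominated by S1 (lead time 11≤29, capacity 353≥134).
S9: not dominated (best lead time).
S10: dominated by S9 (lead time 2≤5, capacity 798≥272).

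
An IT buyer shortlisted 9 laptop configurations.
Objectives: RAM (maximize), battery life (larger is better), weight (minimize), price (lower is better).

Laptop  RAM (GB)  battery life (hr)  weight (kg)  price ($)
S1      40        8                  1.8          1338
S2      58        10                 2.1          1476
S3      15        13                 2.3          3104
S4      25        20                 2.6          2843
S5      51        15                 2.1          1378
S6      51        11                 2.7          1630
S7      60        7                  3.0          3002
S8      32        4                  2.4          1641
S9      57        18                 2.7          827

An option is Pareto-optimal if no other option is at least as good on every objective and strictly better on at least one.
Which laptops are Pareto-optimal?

S1, S2, S4, S5, S7, S9

S1: not dominated (best weight).
S2: not dominated.
S3: dominated by S5 (RAM 51≥15, battery life 15≥13, weight 2.1≤2.3, price 1378≤3104).
S4: not dominated (best battery life).
S5: not dominated.
S6: dominated by S5 (RAM 51≥51, battery life 15≥11, weight 2.1≤2.7, price 1378≤1630).
S7: not dominated (best RAM).
S8: dominated by S1 (RAM 40≥32, battery life 8≥4, weight 1.8≤2.4, price 1338≤1641).
S9: not dominated (best price).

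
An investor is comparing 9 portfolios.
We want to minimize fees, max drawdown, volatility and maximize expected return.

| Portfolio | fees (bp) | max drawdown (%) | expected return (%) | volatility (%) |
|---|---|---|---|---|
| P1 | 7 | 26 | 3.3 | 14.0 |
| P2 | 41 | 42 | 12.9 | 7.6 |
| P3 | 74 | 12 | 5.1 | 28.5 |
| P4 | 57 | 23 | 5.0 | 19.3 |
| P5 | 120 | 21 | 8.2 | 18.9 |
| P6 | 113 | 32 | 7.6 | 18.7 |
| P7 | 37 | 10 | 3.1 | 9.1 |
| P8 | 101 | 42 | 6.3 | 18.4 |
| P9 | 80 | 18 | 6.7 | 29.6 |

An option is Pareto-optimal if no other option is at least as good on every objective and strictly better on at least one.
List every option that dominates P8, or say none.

P2

P2: fees 41≤101, max drawdown 42≤42, expected return 12.9≥6.3, volatility 7.6≤18.4 — dominates P8.
Others (P1, P3, P4, P5, P6, P7, P9) are each worse than P8 on at least one objective.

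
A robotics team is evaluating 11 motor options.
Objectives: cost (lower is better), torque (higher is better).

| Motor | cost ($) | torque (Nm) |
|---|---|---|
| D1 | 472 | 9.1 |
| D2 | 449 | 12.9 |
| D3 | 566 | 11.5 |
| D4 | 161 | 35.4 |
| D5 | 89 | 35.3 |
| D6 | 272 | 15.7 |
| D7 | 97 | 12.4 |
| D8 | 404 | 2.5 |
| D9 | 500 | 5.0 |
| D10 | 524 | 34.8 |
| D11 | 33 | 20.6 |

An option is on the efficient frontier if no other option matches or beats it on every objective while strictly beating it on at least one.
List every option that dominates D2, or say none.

D4: cost 161≤449, torque 35.4≥12.9 — dominates D2.
D5: cost 89≤449, torque 35.3≥12.9 — dominates D2.
D6: cost 272≤449, torque 15.7≥12.9 — dominates D2.
D11: cost 33≤449, torque 20.6≥12.9 — dominates D2.
Others (D1, D3, D7, D8, D9, D10) are each worse than D2 on at least one objective.

D4, D5, D6, D11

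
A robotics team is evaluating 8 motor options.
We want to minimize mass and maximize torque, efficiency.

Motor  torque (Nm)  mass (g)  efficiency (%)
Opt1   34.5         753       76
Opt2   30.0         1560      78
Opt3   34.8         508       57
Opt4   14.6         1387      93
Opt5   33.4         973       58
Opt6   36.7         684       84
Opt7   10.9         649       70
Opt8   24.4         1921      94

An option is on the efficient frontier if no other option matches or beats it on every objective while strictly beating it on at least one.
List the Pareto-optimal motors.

Opt1: dominated by Opt6 (torque 36.7≥34.5, mass 684≤753, efficiency 84≥76).
Opt2: dominated by Opt6 (torque 36.7≥30.0, mass 684≤1560, efficiency 84≥78).
Opt3: not dominated (best mass).
Opt4: not dominated.
Opt5: dominated by Opt1 (torque 34.5≥33.4, mass 753≤973, efficiency 76≥58).
Opt6: not dominated (best torque).
Opt7: not dominated.
Opt8: not dominated (best efficiency).

Opt3, Opt4, Opt6, Opt7, Opt8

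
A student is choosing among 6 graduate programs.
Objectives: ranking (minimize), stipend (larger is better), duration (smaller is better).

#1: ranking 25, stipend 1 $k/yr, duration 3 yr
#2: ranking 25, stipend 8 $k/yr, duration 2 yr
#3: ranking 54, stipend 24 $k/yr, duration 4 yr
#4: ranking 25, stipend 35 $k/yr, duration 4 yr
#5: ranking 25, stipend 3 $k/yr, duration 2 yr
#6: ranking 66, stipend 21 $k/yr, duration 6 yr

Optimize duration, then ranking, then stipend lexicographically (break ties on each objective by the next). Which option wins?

#2

First minimize duration: best is 2, kept {#2, #5}.
Then minimize ranking: best is 25, kept {#2, #5}.
Then maximize stipend: best is 8, kept {#2}.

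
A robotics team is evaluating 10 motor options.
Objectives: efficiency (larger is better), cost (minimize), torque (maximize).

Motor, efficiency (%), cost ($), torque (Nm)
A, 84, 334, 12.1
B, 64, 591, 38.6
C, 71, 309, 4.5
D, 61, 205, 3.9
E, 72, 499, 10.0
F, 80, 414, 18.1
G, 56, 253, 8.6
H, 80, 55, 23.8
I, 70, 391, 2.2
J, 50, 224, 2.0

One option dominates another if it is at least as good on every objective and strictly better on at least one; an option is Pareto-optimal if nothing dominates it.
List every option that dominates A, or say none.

B: worse on efficiency (64 vs 84).
C: worse on efficiency (71 vs 84).
D: worse on efficiency (61 vs 84).
E: worse on efficiency (72 vs 84).
F: worse on efficiency (80 vs 84).
G: worse on efficiency (56 vs 84).
H: worse on efficiency (80 vs 84).
I: worse on efficiency (70 vs 84).
J: worse on efficiency (50 vs 84).
No option dominates A.

none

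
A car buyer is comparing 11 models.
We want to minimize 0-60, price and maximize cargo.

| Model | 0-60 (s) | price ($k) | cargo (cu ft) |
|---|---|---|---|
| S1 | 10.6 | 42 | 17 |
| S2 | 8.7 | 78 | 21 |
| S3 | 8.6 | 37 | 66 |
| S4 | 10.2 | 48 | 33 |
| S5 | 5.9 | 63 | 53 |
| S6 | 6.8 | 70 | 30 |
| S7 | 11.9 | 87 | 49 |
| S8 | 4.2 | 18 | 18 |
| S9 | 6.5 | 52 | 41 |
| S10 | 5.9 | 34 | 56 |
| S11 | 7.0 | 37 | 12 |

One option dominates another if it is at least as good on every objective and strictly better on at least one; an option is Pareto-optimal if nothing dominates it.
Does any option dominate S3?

S1: worse on 0-60 (10.6 vs 8.6).
S2: worse on 0-60 (8.7 vs 8.6).
S4: worse on 0-60 (10.2 vs 8.6).
S5: worse on price (63 vs 37).
S6: worse on price (70 vs 37).
S7: worse on 0-60 (11.9 vs 8.6).
S8: worse on cargo (18 vs 66).
S9: worse on price (52 vs 37).
S10: worse on cargo (56 vs 66).
S11: worse on cargo (12 vs 66).
No option is at least as good as S3 on every objective and strictly better on one.

No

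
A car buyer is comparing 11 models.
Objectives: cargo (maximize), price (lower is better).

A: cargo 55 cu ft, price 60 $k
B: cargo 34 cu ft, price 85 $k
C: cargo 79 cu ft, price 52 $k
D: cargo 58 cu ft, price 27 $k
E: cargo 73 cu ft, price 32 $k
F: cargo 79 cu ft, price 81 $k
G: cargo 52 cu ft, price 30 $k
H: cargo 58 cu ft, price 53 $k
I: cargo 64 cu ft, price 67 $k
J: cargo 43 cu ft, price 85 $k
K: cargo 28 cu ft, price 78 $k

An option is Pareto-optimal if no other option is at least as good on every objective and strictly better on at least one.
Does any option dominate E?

No

A: worse on cargo (55 vs 73).
B: worse on cargo (34 vs 73).
C: worse on price (52 vs 32).
D: worse on cargo (58 vs 73).
F: worse on price (81 vs 32).
G: worse on cargo (52 vs 73).
H: worse on cargo (58 vs 73).
I: worse on cargo (64 vs 73).
J: worse on cargo (43 vs 73).
K: worse on cargo (28 vs 73).
No option is at least as good as E on every objective and strictly better on one.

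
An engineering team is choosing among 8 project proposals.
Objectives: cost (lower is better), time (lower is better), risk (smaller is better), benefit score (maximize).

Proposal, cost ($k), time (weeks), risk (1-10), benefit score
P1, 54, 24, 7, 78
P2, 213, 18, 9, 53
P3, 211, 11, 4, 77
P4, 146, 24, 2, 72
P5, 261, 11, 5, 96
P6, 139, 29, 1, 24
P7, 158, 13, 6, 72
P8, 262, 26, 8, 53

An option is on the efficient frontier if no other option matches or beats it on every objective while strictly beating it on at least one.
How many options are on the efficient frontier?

P1: not dominated (best cost).
P2: dominated by P3 (cost 211≤213, time 11≤18, risk 4≤9, benefit score 77≥53).
P3: not dominated.
P4: not dominated.
P5: not dominated (best benefit score).
P6: not dominated (best risk).
P7: not dominated.
P8: dominated by P1 (cost 54≤262, time 24≤26, risk 7≤8, benefit score 78≥53).
Pareto-optimal: P1, P3, P4, P5, P6, P7 → 6.

6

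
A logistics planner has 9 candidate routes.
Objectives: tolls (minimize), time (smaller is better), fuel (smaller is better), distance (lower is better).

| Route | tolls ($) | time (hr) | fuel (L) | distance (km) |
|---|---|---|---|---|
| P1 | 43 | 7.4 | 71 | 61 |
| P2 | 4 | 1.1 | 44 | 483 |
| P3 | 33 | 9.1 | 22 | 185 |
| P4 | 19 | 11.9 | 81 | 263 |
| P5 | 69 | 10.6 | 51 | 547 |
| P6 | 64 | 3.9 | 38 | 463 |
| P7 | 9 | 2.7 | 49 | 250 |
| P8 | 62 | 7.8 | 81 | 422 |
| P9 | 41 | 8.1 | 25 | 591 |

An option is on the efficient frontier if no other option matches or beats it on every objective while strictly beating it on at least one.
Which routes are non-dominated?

P1, P2, P3, P6, P7, P9

P1: not dominated (best distance).
P2: not dominated (best tolls).
P3: not dominated (best fuel).
P4: dominated by P7 (tolls 9≤19, time 2.7≤11.9, fuel 49≤81, distance 250≤263).
P5: dominated by P2 (tolls 4≤69, time 1.1≤10.6, fuel 44≤51, distance 483≤547).
P6: not dominated.
P7: not dominated.
P8: dominated by P1 (tolls 43≤62, time 7.4≤7.8, fuel 71≤81, distance 61≤422).
P9: not dominated.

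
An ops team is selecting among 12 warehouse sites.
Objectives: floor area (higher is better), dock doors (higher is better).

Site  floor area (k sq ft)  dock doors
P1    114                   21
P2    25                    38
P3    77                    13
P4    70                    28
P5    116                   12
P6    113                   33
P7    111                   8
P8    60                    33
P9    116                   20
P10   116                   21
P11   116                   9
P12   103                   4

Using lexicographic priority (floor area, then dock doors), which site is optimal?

First maximize floor area: best is 116, kept {P5, P9, P10, P11}.
Then maximize dock doors: best is 21, kept {P10}.

P10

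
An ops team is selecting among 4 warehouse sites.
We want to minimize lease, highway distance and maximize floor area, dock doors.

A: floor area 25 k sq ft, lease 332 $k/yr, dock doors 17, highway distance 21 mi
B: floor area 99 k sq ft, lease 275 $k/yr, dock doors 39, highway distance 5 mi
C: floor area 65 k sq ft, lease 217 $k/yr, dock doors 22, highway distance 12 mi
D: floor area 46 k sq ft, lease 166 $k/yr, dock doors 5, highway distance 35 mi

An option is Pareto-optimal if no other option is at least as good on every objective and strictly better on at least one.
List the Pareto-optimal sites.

A: dominated by B (floor area 99≥25, lease 275≤332, dock doors 39≥17, highway distance 5≤21).
B: not dominated (best floor area).
C: not dominated.
D: not dominated (best lease).

B, C, D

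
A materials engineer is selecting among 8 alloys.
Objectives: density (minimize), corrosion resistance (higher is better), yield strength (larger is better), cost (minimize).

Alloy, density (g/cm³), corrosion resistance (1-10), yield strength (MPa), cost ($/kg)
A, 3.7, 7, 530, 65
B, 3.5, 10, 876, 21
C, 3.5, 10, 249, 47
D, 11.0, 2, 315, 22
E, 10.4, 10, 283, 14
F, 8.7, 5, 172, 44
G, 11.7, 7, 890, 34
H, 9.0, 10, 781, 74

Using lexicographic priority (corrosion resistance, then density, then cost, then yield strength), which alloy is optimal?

First maximize corrosion resistance: best is 10, kept {B, C, E, H}.
Then minimize density: best is 3.5, kept {B, C}.
Then minimize cost: best is 21, kept {B}.

B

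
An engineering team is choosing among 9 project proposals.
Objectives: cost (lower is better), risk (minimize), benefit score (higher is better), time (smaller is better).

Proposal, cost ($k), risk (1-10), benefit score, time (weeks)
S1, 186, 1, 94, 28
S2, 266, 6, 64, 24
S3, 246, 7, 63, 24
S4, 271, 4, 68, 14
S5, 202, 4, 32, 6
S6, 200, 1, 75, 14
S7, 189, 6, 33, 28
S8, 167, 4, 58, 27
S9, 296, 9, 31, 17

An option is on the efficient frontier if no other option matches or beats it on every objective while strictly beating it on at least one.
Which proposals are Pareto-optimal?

S1: not dominated (best benefit score).
S2: dominated by S6 (cost 200≤266, risk 1≤6, benefit score 75≥64, time 14≤24).
S3: dominated by S6 (cost 200≤246, risk 1≤7, benefit score 75≥63, time 14≤24).
S4: dominated by S6 (cost 200≤271, risk 1≤4, benefit score 75≥68, time 14≤14).
S5: not dominated (best time).
S6: not dominated.
S7: dominated by S1 (cost 186≤189, risk 1≤6, benefit score 94≥33, time 28≤28).
S8: not dominated (best cost).
S9: dominated by S4 (cost 271≤296, risk 4≤9, benefit score 68≥31, time 14≤17).

S1, S5, S6, S8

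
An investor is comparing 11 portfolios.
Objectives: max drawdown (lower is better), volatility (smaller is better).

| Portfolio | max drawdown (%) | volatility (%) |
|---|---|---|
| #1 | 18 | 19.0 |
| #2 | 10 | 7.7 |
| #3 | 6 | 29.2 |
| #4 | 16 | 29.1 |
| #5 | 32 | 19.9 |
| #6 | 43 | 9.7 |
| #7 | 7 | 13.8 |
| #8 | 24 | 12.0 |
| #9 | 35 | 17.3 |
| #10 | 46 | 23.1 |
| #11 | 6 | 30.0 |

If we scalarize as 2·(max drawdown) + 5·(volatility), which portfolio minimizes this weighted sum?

#2

#1: 2·18 + 5·19.0 = 131.0
#2: 2·10 + 5·7.7 = 58.5
#3: 2·6 + 5·29.2 = 158.0
#4: 2·16 + 5·29.1 = 177.5
#5: 2·32 + 5·19.9 = 163.5
#6: 2·43 + 5·9.7 = 134.5
#7: 2·7 + 5·13.8 = 83.0
#8: 2·24 + 5·12.0 = 108.0
#9: 2·35 + 5·17.3 = 156.5
#10: 2·46 + 5·23.1 = 207.5
#11: 2·6 + 5·30.0 = 162.0
Lowest: #2 at 58.5.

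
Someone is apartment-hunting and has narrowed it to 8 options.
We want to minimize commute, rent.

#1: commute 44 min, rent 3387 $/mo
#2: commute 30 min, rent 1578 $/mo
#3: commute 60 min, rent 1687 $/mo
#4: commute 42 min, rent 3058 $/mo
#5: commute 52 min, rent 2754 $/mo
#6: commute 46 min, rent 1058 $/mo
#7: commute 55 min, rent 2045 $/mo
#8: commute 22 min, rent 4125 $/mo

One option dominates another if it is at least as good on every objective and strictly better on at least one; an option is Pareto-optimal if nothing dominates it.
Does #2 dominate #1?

#2 vs #1: commute 30≤44, rent 1578≤3387 — #2 is at least as good on every objective with at least one strict improvement.

Yes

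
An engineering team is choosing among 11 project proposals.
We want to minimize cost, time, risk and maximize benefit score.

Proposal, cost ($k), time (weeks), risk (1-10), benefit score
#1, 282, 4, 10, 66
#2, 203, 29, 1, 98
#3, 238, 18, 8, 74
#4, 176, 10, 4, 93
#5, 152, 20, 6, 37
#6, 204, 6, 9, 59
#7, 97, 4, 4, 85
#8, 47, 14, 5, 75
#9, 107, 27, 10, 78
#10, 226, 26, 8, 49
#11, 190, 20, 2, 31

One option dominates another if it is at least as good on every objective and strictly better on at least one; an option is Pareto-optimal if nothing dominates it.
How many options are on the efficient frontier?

#1: dominated by #7 (cost 97≤282, time 4≤4, risk 4≤10, benefit score 85≥66).
#2: not dominated (best risk).
#3: dominated by #4 (cost 176≤238, time 10≤18, risk 4≤8, benefit score 93≥74).
#4: not dominated.
#5: dominated by #7 (cost 97≤152, time 4≤20, risk 4≤6, benefit score 85≥37).
#6: dominated by #7 (cost 97≤204, time 4≤6, risk 4≤9, benefit score 85≥59).
#7: not dominated.
#8: not dominated (best cost).
#9: dominated by #7 (cost 97≤107, time 4≤27, risk 4≤10, benefit score 85≥78).
#10: dominated by #4 (cost 176≤226, time 10≤26, risk 4≤8, benefit score 93≥49).
#11: not dominated.
Pareto-optimal: #2, #4, #7, #8, #11 → 5.

5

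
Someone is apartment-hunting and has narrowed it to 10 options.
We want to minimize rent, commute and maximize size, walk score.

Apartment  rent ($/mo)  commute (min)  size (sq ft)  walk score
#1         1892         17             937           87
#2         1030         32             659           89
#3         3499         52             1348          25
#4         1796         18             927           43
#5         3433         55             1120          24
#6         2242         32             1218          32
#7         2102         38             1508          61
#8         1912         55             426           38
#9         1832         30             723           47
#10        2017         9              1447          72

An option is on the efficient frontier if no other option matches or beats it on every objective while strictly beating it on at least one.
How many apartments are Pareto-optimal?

6

#1: not dominated.
#2: not dominated (best rent).
#3: dominated by #7 (rent 2102≤3499, commute 38≤52, size 1508≥1348, walk score 61≥25).
#4: not dominated.
#5: dominated by #6 (rent 2242≤3433, commute 32≤55, size 1218≥1120, walk score 32≥24).
#6: dominated by #10 (rent 2017≤2242, commute 9≤32, size 1447≥1218, walk score 72≥32).
#7: not dominated (best size).
#8: dominated by #1 (rent 1892≤1912, commute 17≤55, size 937≥426, walk score 87≥38).
#9: not dominated.
#10: not dominated (best commute).
Pareto-optimal: #1, #2, #4, #7, #9, #10 → 6.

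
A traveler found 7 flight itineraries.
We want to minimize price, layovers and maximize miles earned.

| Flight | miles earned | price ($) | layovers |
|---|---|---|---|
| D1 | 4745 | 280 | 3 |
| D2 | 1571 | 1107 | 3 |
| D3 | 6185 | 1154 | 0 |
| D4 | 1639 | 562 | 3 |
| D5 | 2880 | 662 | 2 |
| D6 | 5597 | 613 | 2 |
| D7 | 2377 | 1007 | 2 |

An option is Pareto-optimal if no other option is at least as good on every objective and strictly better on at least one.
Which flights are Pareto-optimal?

D1, D3, D6

D1: not dominated (best price).
D2: dominated by D1 (miles earned 4745≥1571, price 280≤1107, layovers 3≤3).
D3: not dominated (best miles earned).
D4: dominated by D1 (miles earned 4745≥1639, price 280≤562, layovers 3≤3).
D5: dominated by D6 (miles earned 5597≥2880, price 613≤662, layovers 2≤2).
D6: not dominated.
D7: dominated by D5 (miles earned 2880≥2377, price 662≤1007, layovers 2≤2).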